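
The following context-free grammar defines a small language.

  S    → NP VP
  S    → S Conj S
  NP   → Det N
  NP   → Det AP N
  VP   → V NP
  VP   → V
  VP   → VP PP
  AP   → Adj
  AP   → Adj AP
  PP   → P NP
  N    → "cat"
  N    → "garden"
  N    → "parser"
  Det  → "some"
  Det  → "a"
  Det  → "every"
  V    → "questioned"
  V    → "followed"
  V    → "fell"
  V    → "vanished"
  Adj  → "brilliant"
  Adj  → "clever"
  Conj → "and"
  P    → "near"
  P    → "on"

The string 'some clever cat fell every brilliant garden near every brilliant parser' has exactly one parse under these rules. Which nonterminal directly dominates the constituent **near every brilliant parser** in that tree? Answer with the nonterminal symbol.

VP

[S [NP [Det some] [AP [Adj clever]] [N cat]] [VP [VP [V fell] [NP [Det every] [AP [Adj brilliant]] [N garden]]] [PP [P near] [NP [Det every] [AP [Adj brilliant]] [N parser]]]]]
The span 'near every brilliant parser' is the PP node built by PP → P NP.
Its mother is the VP built by VP → VP PP.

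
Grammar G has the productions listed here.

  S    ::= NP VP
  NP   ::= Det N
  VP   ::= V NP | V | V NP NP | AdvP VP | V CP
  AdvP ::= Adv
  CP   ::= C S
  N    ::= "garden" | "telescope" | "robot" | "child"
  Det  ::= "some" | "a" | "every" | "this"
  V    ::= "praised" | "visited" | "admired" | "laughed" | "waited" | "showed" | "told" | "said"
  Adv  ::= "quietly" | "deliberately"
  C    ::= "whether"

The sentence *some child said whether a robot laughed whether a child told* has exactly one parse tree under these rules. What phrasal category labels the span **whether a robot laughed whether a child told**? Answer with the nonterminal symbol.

S
  NP
    Det: some
    N: child
  VP
    V: said
    CP
      C: whether
      S
        NP
          Det: a
          N: robot
        VP
          V: laughed
          CP
            C: whether
            S
              NP
                Det: a
                N: child
              VP
                V: told
The span 'whether a robot laughed whether a child told' is the CP node built by CP → C S.

CP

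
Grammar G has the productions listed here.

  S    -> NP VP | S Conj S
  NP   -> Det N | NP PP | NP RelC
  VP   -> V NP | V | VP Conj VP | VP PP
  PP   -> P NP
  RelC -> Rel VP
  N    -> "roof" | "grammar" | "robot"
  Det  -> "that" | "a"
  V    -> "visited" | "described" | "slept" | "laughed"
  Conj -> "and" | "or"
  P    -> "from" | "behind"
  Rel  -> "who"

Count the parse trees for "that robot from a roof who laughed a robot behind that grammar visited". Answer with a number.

Two of the 7 distinct bracketings:
[S [NP [NP [Det that] [N robot]] [PP [P from] [NP [NP [NP [Det a] [N roof]] [RelC [Rel who] [VP [V laughed] [NP [Det a] [N robot]]]]] [PP [P behind] [NP [Det that] [N grammar]]]]]] [VP [V visited]]]
[S [NP [NP [Det that] [N robot]] [PP [P from] [NP [NP [Det a] [N roof]] [RelC [Rel who] [VP [V laughed] [NP [NP [Det a] [N robot]] [PP [P behind] [NP [Det that] [N grammar]]]]]]]]] [VP [V visited]]]
The trees differ in how a recursive rule is bracketed over the same span.

7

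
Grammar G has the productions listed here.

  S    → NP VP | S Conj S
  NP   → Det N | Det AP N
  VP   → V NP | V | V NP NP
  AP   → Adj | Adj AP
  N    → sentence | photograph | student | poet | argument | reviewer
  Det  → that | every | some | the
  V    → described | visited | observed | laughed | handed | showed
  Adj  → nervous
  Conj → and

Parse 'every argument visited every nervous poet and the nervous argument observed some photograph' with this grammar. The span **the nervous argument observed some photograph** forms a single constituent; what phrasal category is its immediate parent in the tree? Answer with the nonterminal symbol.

S

S
  S
    NP
      Det: every
      N: argument
    VP
      V: visited
      NP
        Det: every
        AP
          Adj: nervous
        N: poet
  Conj: and
  S
    NP
      Det: the
      AP
        Adj: nervous
      N: argument
    VP
      V: observed
      NP
        Det: some
        N: photograph
The span 'the nervous argument observed some photograph' is the S node built by S → NP VP.
Its mother is the S built by S → S Conj S.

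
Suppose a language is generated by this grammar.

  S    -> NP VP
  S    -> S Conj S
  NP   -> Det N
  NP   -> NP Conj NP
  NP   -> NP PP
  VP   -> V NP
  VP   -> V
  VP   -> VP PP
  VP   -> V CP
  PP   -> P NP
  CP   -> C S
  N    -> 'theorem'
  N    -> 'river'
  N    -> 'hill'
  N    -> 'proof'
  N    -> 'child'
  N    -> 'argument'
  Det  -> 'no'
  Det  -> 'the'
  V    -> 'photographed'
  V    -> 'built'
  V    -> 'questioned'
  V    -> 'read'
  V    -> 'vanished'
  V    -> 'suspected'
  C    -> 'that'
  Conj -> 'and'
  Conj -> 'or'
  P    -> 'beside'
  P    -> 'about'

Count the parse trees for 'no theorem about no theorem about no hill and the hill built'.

Two of the 5 distinct bracketings:
[S [NP [NP [NP [Det no] [N theorem]] [PP [P about] [NP [NP [Det no] [N theorem]] [PP [P about] [NP [Det no] [N hill]]]]]] [Conj and] [NP [Det the] [N hill]]] [VP [V built]]]
[S [NP [NP [NP [NP [Det no] [N theorem]] [PP [P about] [NP [Det no] [N theorem]]]] [PP [P about] [NP [Det no] [N hill]]]] [Conj and] [NP [Det the] [N hill]]] [VP [V built]]]
The trees differ in how a recursive rule is bracketed over the same span.

5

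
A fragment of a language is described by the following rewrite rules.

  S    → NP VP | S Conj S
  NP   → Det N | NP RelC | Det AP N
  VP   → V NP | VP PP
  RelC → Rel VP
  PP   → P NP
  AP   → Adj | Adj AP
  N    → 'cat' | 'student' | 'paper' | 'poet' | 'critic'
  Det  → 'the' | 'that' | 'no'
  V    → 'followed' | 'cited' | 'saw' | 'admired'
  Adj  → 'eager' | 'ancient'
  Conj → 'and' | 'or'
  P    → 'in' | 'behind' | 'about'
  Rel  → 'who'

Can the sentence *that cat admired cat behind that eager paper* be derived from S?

A V word can never sit immediately before an N word in any string this grammar generates, so the substring 'admired cat' rules out a derivation.

Ungrammatical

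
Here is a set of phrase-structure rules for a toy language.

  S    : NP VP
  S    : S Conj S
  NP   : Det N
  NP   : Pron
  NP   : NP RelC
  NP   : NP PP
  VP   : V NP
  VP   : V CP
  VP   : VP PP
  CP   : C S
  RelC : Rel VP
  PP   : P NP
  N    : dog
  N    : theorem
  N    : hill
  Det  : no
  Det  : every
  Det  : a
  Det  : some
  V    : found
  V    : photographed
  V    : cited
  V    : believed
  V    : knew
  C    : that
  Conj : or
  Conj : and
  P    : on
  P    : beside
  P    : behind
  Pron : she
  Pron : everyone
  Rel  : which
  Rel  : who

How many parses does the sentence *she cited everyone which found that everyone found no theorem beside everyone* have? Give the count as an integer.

Two of the 5 distinct bracketings:
[S [NP [Pron she]] [VP [V cited] [NP [NP [Pron everyone]] [RelC [Rel which] [VP [V found] [CP [C that] [S [NP [Pron everyone]] [VP [V found] [NP [NP [Det no] [N theorem]] [PP [P beside] [NP [Pron everyone]]]]]]]]]]]]
[S [NP [Pron she]] [VP [V cited] [NP [NP [Pron everyone]] [RelC [Rel which] [VP [V found] [CP [C that] [S [NP [Pron everyone]] [VP [VP [V found] [NP [Det no] [N theorem]]] [PP [P beside] [NP [Pron everyone]]]]]]]]]]]
The difference turns on whether NP → NP PP is used at the relevant span, versus an alternative expansion of NP.

5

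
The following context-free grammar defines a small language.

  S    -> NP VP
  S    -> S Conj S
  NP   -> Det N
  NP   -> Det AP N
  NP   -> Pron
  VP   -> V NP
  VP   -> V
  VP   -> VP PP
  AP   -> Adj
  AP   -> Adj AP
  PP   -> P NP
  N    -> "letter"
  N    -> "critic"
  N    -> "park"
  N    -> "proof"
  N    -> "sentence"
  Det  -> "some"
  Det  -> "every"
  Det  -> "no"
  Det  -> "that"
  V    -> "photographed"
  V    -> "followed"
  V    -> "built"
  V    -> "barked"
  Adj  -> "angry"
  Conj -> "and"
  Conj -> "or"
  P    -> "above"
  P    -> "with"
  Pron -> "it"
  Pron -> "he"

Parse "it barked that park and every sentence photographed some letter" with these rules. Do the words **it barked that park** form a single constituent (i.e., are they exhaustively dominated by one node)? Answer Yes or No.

[S [S [NP [Pron it]] [VP [V barked] [NP [Det that] [N park]]]] [Conj and] [S [NP [Det every] [N sentence]] [VP [V photographed] [NP [Det some] [N letter]]]]]
The words 'it barked that park' are exhaustively dominated by a single S node (built by S → NP VP), so they form a constituent.

Yes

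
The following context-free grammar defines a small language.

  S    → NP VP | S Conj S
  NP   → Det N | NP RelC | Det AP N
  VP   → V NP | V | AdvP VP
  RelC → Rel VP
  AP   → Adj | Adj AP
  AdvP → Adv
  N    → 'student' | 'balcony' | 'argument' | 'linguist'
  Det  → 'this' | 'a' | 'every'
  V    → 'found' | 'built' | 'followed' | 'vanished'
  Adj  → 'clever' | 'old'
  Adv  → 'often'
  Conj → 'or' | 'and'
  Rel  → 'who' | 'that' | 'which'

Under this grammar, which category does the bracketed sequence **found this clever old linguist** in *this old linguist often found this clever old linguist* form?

VP

[S [NP [Det this] [AP [Adj old]] [N linguist]] [VP [AdvP [Adv often]] [VP [V found] [NP [Det this] [AP [Adj clever] [AP [Adj old]]] [N linguist]]]]]
The span 'found this clever old linguist' is the VP node built by VP → V NP.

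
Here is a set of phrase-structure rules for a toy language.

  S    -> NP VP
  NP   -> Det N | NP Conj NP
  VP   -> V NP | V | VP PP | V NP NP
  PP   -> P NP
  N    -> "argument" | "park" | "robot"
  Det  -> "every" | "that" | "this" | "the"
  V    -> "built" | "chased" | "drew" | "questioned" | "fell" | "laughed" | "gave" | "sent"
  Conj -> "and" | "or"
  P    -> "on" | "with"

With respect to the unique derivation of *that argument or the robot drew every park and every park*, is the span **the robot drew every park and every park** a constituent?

[S [NP [NP [Det that] [N argument]] [Conj or] [NP [Det the] [N robot]]] [VP [V drew] [NP [NP [Det every] [N park]] [Conj and] [NP [Det every] [N park]]]]]
The smallest constituent containing 'the robot drew every park and every park' is the S spanning 'that argument or the robot drew every park and every park'; no single node in the tree dominates exactly the given words.

No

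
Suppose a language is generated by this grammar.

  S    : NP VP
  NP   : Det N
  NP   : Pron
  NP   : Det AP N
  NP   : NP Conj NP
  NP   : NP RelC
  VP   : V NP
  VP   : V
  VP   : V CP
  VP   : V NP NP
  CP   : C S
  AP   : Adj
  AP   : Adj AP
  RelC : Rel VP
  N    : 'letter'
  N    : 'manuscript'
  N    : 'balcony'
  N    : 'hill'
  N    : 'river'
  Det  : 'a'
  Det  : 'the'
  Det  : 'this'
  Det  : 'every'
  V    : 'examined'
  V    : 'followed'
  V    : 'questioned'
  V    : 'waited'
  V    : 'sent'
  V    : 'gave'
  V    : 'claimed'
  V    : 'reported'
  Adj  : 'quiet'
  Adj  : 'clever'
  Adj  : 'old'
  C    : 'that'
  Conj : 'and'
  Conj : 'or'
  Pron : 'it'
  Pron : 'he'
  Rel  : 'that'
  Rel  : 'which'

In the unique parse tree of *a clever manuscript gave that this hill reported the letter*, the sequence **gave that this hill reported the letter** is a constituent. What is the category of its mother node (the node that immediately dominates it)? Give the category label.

S

S
  NP
    Det: a
    AP
      Adj: clever
    N: manuscript
  VP
    V: gave
    CP
      C: that
      S
        NP
          Det: this
          N: hill
        VP
          V: reported
          NP
            Det: the
            N: letter
The span 'gave that this hill reported the letter' is the VP node built by VP → V CP.
Its mother is the S built by S → NP VP.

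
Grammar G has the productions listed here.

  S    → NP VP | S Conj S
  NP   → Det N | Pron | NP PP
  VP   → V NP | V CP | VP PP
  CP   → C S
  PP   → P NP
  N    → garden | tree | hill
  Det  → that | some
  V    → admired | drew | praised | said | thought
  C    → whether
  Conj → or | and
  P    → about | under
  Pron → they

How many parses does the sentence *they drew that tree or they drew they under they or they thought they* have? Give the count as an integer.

Two of the 4 distinct bracketings:
[S [S [NP [Pron they]] [VP [V drew] [NP [Det that] [N tree]]]] [Conj or] [S [S [NP [Pron they]] [VP [V drew] [NP [NP [Pron they]] [PP [P under] [NP [Pron they]]]]]] [Conj or] [S [NP [Pron they]] [VP [V thought] [NP [Pron they]]]]]]
[S [S [NP [Pron they]] [VP [V drew] [NP [Det that] [N tree]]]] [Conj or] [S [S [NP [Pron they]] [VP [VP [V drew] [NP [Pron they]]] [PP [P under] [NP [Pron they]]]]] [Conj or] [S [NP [Pron they]] [VP [V thought] [NP [Pron they]]]]]]
The difference turns on whether NP → NP PP is used at the relevant span, versus an alternative expansion of NP.

4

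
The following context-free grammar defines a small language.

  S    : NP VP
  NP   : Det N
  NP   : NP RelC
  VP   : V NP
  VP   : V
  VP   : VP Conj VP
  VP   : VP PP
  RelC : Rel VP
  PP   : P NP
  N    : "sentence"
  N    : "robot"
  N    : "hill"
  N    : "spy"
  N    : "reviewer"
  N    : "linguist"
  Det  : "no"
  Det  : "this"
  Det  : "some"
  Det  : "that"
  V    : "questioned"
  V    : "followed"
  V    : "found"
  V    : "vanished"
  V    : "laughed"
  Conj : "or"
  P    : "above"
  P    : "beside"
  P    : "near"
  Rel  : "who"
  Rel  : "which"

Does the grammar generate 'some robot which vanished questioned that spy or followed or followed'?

S
  NP
    NP
      Det: some
      N: robot
    RelC
      Rel: which
      VP
        V: vanished
  VP
    VP
      V: questioned
      NP
        Det: that
        N: spy
    Conj: or
    VP
      VP
        V: followed
      Conj: or
      VP
        V: followed
The bracketing above is licensed at every node by one of the given productions, with S at the root.

Grammatical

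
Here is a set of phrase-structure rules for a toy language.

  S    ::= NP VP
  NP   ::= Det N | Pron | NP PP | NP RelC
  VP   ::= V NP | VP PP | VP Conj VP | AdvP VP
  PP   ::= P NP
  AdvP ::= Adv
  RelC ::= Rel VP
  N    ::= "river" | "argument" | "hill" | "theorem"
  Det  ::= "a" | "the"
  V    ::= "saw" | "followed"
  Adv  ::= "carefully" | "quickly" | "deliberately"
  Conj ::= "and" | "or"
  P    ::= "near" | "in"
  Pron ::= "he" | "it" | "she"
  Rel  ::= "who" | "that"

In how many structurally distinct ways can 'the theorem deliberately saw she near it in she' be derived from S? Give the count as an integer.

Two of the 9 distinct bracketings:
[S [NP [Det the] [N theorem]] [VP [VP [AdvP [Adv deliberately]] [VP [V saw] [NP [Pron she]]]] [PP [P near] [NP [NP [Pron it]] [PP [P in] [NP [Pron she]]]]]]]
[S [NP [Det the] [N theorem]] [VP [VP [VP [AdvP [Adv deliberately]] [VP [V saw] [NP [Pron she]]]] [PP [P near] [NP [Pron it]]]] [PP [P in] [NP [Pron she]]]]]
The difference turns on whether NP → NP PP is used at the relevant span, versus an alternative expansion of NP.

9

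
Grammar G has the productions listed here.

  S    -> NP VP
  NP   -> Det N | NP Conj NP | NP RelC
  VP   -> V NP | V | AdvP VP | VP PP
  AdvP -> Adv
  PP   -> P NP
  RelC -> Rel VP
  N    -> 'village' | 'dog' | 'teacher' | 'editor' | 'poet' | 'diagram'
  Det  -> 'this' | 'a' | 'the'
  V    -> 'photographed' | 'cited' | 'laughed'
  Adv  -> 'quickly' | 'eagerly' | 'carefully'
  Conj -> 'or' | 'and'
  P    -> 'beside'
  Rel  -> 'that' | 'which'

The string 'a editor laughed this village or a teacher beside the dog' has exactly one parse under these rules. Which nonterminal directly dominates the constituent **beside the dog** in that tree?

VP

[S [NP [Det a] [N editor]] [VP [VP [V laughed] [NP [NP [Det this] [N village]] [Conj or] [NP [Det a] [N teacher]]]] [PP [P beside] [NP [Det the] [N dog]]]]]
The span 'beside the dog' is the PP node built by PP → P NP.
Its mother is the VP built by VP → VP PP.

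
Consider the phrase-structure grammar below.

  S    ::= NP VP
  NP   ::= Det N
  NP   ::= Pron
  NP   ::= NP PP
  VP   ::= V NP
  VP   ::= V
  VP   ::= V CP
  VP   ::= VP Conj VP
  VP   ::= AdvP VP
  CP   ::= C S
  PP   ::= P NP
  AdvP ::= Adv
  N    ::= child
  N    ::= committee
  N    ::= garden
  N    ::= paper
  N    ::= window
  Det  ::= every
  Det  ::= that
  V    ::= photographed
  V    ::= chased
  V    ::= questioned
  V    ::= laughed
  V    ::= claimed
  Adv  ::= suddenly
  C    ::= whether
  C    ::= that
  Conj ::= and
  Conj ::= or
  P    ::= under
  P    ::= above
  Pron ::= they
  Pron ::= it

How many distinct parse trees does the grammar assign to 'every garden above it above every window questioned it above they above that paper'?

Two of the 4 distinct bracketings:
[S [NP [NP [Det every] [N garden]] [PP [P above] [NP [NP [Pron it]] [PP [P above] [NP [Det every] [N window]]]]]] [VP [V questioned] [NP [NP [Pron it]] [PP [P above] [NP [NP [Pron they]] [PP [P above] [NP [Det that] [N paper]]]]]]]]
[S [NP [NP [Det every] [N garden]] [PP [P above] [NP [NP [Pron it]] [PP [P above] [NP [Det every] [N window]]]]]] [VP [V questioned] [NP [NP [NP [Pron it]] [PP [P above] [NP [Pron they]]]] [PP [P above] [NP [Det that] [N paper]]]]]]
The trees differ in how a recursive rule is bracketed over the same span.

4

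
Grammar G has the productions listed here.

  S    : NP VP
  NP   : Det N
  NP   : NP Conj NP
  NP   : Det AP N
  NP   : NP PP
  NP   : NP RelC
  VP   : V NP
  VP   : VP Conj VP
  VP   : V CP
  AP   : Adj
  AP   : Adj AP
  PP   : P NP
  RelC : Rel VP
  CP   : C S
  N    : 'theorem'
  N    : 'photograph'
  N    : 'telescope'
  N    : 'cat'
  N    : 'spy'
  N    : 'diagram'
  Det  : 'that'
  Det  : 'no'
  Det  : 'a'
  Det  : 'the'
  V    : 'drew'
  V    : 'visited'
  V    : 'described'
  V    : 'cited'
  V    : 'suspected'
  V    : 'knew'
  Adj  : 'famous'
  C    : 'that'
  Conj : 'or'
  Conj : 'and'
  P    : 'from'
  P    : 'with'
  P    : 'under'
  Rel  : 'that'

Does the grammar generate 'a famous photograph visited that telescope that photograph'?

Ungrammatical

For S → NP VP, the only prefix that parses as NP is 'a famous photograph', but the remainder 'visited that telescope that photograph' is not a VP under these rules.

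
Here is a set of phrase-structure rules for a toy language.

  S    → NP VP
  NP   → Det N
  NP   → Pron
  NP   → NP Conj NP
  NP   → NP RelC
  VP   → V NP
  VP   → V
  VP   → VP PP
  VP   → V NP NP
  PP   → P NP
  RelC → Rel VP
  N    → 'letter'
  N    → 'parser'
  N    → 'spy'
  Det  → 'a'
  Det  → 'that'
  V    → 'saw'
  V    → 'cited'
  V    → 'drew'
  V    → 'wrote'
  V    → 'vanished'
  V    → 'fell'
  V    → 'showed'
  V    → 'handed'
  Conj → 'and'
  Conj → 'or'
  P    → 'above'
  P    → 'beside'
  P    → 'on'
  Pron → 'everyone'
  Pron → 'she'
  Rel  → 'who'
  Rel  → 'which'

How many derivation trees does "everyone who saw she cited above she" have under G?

1

[S [NP [NP [Pron everyone]] [RelC [Rel who] [VP [V saw] [NP [Pron she]]]]] [VP [VP [V cited]] [PP [P above] [NP [Pron she]]]]]
No rule offers an alternative attachment or grouping for any span, so this is the only derivation.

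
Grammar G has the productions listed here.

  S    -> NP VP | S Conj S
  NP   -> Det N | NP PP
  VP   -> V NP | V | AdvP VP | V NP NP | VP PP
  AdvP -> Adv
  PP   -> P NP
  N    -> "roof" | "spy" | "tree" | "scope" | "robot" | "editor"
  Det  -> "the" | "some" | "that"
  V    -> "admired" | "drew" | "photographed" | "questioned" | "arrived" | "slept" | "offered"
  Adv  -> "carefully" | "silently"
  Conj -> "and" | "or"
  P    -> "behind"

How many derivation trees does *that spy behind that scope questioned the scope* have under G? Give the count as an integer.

[S [NP [NP [Det that] [N spy]] [PP [P behind] [NP [Det that] [N scope]]]] [VP [V questioned] [NP [Det the] [N scope]]]]
No rule offers an alternative attachment or grouping for any span, so this is the only derivation.

1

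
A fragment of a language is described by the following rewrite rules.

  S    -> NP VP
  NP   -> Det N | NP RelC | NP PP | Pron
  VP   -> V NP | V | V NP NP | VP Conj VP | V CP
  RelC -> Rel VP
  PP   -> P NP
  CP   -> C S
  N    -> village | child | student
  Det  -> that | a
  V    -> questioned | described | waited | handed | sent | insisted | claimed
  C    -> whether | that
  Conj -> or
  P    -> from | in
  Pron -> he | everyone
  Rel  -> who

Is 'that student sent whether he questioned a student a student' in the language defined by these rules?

Grammatical

[S [NP [Det that] [N student]] [VP [V sent] [CP [C whether] [S [NP [Pron he]] [VP [V questioned] [NP [Det a] [N student]] [NP [Det a] [N student]]]]]]]
The bracketing above is licensed at every node by one of the given productions, with S at the root.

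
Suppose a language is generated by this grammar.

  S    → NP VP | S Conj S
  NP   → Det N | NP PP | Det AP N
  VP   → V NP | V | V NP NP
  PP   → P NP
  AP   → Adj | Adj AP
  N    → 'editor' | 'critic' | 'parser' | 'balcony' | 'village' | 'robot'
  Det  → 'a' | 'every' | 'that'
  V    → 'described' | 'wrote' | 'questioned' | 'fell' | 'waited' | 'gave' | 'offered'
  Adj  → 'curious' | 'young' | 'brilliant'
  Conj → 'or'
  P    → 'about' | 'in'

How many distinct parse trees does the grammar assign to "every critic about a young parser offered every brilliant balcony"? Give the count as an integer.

1

[S [NP [NP [Det every] [N critic]] [PP [P about] [NP [Det a] [AP [Adj young]] [N parser]]]] [VP [V offered] [NP [Det every] [AP [Adj brilliant]] [N balcony]]]]
No rule offers an alternative attachment or grouping for any span, so this is the only derivation.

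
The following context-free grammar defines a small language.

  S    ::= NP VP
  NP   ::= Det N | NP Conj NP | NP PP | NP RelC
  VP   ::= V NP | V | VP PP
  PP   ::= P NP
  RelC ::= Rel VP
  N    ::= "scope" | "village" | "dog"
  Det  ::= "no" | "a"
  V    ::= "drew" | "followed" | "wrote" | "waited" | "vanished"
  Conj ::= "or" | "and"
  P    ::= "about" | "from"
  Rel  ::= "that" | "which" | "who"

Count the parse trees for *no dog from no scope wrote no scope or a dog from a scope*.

Two of the 3 distinct bracketings:
[S [NP [NP [Det no] [N dog]] [PP [P from] [NP [Det no] [N scope]]]] [VP [V wrote] [NP [NP [Det no] [N scope]] [Conj or] [NP [NP [Det a] [N dog]] [PP [P from] [NP [Det a] [N scope]]]]]]]
[S [NP [NP [Det no] [N dog]] [PP [P from] [NP [Det no] [N scope]]]] [VP [V wrote] [NP [NP [NP [Det no] [N scope]] [Conj or] [NP [Det a] [N dog]]] [PP [P from] [NP [Det a] [N scope]]]]]]
The trees differ in how a recursive rule is bracketed over the same span.

3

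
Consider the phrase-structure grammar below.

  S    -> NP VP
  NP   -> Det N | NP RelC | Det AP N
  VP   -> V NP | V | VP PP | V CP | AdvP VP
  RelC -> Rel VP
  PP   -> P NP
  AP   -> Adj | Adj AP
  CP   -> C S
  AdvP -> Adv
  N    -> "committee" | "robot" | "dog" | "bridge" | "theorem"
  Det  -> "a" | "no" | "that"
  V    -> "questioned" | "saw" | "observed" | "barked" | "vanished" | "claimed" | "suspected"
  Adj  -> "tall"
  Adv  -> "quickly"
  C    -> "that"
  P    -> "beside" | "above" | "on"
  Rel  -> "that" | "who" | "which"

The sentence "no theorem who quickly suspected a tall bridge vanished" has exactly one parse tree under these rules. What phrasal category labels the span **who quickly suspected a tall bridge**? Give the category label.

[S [NP [NP [Det no] [N theorem]] [RelC [Rel who] [VP [AdvP [Adv quickly]] [VP [V suspected] [NP [Det a] [AP [Adj tall]] [N bridge]]]]]] [VP [V vanished]]]
The span 'who quickly suspected a tall bridge' is the RelC node built by RelC → Rel VP.

RelC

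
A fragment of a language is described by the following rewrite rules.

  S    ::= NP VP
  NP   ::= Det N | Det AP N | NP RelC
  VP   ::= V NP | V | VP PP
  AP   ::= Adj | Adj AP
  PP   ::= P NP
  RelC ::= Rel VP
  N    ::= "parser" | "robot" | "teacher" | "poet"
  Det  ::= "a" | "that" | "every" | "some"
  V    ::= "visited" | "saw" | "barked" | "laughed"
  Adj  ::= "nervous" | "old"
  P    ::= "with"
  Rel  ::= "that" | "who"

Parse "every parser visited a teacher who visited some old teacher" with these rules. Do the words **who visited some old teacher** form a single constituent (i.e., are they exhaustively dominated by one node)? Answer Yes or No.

Yes

[S [NP [Det every] [N parser]] [VP [V visited] [NP [NP [Det a] [N teacher]] [RelC [Rel who] [VP [V visited] [NP [Det some] [AP [Adj old]] [N teacher]]]]]]]
The words 'who visited some old teacher' are exhaustively dominated by a single RelC node (built by RelC → Rel VP), so they form a constituent.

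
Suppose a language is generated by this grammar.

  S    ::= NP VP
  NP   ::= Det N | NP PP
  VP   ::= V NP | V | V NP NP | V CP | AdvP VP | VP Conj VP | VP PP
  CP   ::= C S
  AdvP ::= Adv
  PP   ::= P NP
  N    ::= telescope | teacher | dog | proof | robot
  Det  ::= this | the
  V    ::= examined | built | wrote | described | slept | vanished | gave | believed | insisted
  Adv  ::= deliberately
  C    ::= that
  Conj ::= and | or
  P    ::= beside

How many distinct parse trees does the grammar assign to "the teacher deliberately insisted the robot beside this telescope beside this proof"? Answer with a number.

9

Two of the 9 distinct bracketings:
[S [NP [Det the] [N teacher]] [VP [AdvP [Adv deliberately]] [VP [V insisted] [NP [NP [Det the] [N robot]] [PP [P beside] [NP [NP [Det this] [N telescope]] [PP [P beside] [NP [Det this] [N proof]]]]]]]]]
[S [NP [Det the] [N teacher]] [VP [AdvP [Adv deliberately]] [VP [V insisted] [NP [NP [NP [Det the] [N robot]] [PP [P beside] [NP [Det this] [N telescope]]]] [PP [P beside] [NP [Det this] [N proof]]]]]]]
The trees differ in how a recursive rule is bracketed over the same span.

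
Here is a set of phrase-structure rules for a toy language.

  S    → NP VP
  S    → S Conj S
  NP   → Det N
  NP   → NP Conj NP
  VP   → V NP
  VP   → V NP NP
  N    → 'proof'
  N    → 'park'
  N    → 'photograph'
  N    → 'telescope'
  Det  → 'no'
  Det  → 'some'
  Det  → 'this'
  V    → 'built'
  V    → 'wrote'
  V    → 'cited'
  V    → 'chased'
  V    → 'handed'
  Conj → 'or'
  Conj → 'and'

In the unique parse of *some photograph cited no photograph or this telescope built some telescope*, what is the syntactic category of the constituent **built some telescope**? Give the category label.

VP

[S [S [NP [Det some] [N photograph]] [VP [V cited] [NP [Det no] [N photograph]]]] [Conj or] [S [NP [Det this] [N telescope]] [VP [V built] [NP [Det some] [N telescope]]]]]
The span 'built some telescope' is the VP node built by VP → V NP.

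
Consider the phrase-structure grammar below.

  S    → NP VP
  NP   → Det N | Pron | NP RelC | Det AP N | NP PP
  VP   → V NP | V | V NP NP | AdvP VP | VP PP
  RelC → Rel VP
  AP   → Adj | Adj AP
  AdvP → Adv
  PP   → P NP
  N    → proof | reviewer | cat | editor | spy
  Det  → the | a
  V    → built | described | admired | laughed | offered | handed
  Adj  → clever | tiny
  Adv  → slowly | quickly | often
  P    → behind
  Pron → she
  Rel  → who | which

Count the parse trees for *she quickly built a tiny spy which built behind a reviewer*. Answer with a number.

Two of the 4 distinct bracketings:
[S [NP [Pron she]] [VP [AdvP [Adv quickly]] [VP [V built] [NP [NP [Det a] [AP [Adj tiny]] [N spy]] [RelC [Rel which] [VP [VP [V built]] [PP [P behind] [NP [Det a] [N reviewer]]]]]]]]]
[S [NP [Pron she]] [VP [AdvP [Adv quickly]] [VP [V built] [NP [NP [NP [Det a] [AP [Adj tiny]] [N spy]] [RelC [Rel which] [VP [V built]]]] [PP [P behind] [NP [Det a] [N reviewer]]]]]]]
The difference turns on whether NP → NP PP is used at the relevant span, versus an alternative expansion of NP.

4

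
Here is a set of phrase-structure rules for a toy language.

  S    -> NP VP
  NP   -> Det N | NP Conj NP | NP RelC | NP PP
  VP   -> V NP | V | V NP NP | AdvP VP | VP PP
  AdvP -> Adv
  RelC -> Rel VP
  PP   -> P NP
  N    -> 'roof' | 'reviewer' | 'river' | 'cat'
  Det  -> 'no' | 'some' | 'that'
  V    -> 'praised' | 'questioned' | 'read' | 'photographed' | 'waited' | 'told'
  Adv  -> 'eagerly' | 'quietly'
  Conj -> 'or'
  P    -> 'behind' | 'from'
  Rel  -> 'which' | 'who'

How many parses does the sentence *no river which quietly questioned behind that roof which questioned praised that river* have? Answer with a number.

6

Two of the 6 distinct bracketings:
[S [NP [NP [Det no] [N river]] [RelC [Rel which] [VP [AdvP [Adv quietly]] [VP [VP [V questioned]] [PP [P behind] [NP [NP [Det that] [N roof]] [RelC [Rel which] [VP [V questioned]]]]]]]]] [VP [V praised] [NP [Det that] [N river]]]]
[S [NP [NP [Det no] [N river]] [RelC [Rel which] [VP [VP [AdvP [Adv quietly]] [VP [V questioned]]] [PP [P behind] [NP [NP [Det that] [N roof]] [RelC [Rel which] [VP [V questioned]]]]]]]] [VP [V praised] [NP [Det that] [N river]]]]
The trees differ in how a recursive rule is bracketed over the same span.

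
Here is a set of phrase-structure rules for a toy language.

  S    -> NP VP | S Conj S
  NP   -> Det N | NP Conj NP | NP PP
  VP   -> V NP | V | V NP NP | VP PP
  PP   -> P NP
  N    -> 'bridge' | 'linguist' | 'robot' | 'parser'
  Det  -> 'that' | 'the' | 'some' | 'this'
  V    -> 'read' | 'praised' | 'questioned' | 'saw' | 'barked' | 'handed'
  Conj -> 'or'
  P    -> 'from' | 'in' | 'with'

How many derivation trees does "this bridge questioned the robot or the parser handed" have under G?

1

[S [S [NP [Det this] [N bridge]] [VP [V questioned] [NP [Det the] [N robot]]]] [Conj or] [S [NP [Det the] [N parser]] [VP [V handed]]]]
No rule offers an alternative attachment or grouping for any span, so this is the only derivation.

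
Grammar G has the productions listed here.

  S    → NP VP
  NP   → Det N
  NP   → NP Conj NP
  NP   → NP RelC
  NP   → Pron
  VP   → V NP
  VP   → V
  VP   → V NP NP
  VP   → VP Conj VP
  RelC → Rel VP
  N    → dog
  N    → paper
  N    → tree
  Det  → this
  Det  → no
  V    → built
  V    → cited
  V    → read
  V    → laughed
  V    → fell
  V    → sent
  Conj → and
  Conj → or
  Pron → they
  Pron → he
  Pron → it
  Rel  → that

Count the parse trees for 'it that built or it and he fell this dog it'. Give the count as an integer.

The two bracketings:
[S [NP [NP [NP [Pron it]] [RelC [Rel that] [VP [V built]]]] [Conj or] [NP [NP [Pron it]] [Conj and] [NP [Pron he]]]] [VP [V fell] [NP [Det this] [N dog]] [NP [Pron it]]]]
[S [NP [NP [NP [NP [Pron it]] [RelC [Rel that] [VP [V built]]]] [Conj or] [NP [Pron it]]] [Conj and] [NP [Pron he]]] [VP [V fell] [NP [Det this] [N dog]] [NP [Pron it]]]]
The trees differ in how a recursive rule is bracketed over the same span.

2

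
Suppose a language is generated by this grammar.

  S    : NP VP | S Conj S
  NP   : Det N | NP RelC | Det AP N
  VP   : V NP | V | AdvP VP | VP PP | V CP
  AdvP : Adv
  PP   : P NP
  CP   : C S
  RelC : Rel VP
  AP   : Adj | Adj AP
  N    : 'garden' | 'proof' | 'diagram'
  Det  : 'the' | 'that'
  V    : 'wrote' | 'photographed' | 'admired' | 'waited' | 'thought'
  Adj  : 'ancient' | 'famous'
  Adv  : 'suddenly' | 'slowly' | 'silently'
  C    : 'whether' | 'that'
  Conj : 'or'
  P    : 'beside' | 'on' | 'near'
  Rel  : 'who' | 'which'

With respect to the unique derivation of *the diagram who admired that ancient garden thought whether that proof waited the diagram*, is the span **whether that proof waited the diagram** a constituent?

Yes

[S [NP [NP [Det the] [N diagram]] [RelC [Rel who] [VP [V admired] [NP [Det that] [AP [Adj ancient]] [N garden]]]]] [VP [V thought] [CP [C whether] [S [NP [Det that] [N proof]] [VP [V waited] [NP [Det the] [N diagram]]]]]]]
The words 'whether that proof waited the diagram' are exhaustively dominated by a single CP node (built by CP → C S), so they form a constituent.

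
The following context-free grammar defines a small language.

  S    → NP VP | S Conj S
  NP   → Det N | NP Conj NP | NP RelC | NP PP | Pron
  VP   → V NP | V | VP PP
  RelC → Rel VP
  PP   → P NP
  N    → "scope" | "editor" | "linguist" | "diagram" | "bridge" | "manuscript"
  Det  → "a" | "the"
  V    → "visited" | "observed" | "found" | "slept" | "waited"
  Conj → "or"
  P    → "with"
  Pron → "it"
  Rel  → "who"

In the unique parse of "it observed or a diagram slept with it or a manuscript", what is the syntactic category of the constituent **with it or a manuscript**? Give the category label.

PP

[S [S [NP [Pron it]] [VP [V observed]]] [Conj or] [S [NP [Det a] [N diagram]] [VP [VP [V slept]] [PP [P with] [NP [NP [Pron it]] [Conj or] [NP [Det a] [N manuscript]]]]]]]
The span 'with it or a manuscript' is the PP node built by PP → P NP.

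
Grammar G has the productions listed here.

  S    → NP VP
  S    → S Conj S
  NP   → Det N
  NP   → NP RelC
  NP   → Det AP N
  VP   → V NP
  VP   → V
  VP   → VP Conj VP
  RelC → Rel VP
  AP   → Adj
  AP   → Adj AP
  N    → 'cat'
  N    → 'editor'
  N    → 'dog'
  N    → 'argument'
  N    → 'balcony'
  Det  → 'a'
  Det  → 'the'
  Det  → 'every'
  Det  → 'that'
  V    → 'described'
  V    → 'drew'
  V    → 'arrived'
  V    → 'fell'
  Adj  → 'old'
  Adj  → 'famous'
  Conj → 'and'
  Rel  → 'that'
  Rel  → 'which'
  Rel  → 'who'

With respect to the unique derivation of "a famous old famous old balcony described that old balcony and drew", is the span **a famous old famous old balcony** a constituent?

[S [NP [Det a] [AP [Adj famous] [AP [Adj old] [AP [Adj famous] [AP [Adj old]]]]] [N balcony]] [VP [VP [V described] [NP [Det that] [AP [Adj old]] [N balcony]]] [Conj and] [VP [V drew]]]]
The words 'a famous old famous old balcony' are exhaustively dominated by a single NP node (built by NP → Det AP N), so they form a constituent.

Yes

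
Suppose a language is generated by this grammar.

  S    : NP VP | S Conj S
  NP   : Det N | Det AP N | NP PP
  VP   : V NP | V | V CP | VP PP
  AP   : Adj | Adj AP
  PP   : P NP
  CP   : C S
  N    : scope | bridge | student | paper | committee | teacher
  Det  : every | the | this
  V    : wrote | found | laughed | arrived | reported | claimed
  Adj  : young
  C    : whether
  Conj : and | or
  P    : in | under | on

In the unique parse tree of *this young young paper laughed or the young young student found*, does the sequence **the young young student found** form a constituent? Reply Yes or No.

[S [S [NP [Det this] [AP [Adj young] [AP [Adj young]]] [N paper]] [VP [V laughed]]] [Conj or] [S [NP [Det the] [AP [Adj young] [AP [Adj young]]] [N student]] [VP [V found]]]]
The words 'the young young student found' are exhaustively dominated by a single S node (built by S → NP VP), so they form a constituent.

Yes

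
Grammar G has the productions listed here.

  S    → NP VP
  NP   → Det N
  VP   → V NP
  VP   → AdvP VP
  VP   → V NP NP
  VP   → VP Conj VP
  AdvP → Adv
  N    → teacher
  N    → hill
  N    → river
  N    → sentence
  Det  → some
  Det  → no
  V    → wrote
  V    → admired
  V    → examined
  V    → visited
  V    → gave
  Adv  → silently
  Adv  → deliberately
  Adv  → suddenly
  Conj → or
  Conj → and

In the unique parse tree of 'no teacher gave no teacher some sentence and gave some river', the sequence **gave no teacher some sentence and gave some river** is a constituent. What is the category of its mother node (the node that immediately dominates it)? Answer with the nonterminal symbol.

S

S
  NP
    Det: no
    N: teacher
  VP
    VP
      V: gave
      NP
        Det: no
        N: teacher
      NP
        Det: some
        N: sentence
    Conj: and
    VP
      V: gave
      NP
        Det: some
        N: river
The span 'gave no teacher some sentence and gave some river' is the VP node built by VP → VP Conj VP.
Its mother is the S built by S → NP VP.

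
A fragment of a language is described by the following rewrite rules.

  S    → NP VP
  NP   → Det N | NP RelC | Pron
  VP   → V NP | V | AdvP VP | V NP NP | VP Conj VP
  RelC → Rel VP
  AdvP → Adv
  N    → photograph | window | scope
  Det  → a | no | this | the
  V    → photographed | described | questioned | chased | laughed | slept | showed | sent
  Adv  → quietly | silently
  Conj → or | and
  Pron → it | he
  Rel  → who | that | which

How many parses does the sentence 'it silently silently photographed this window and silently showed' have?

3

Two of the 3 distinct bracketings:
[S [NP [Pron it]] [VP [AdvP [Adv silently]] [VP [AdvP [Adv silently]] [VP [VP [V photographed] [NP [Det this] [N window]]] [Conj and] [VP [AdvP [Adv silently]] [VP [V showed]]]]]]]
[S [NP [Pron it]] [VP [AdvP [Adv silently]] [VP [VP [AdvP [Adv silently]] [VP [V photographed] [NP [Det this] [N window]]]] [Conj and] [VP [AdvP [Adv silently]] [VP [V showed]]]]]]
The trees differ in how a recursive rule is bracketed over the same span.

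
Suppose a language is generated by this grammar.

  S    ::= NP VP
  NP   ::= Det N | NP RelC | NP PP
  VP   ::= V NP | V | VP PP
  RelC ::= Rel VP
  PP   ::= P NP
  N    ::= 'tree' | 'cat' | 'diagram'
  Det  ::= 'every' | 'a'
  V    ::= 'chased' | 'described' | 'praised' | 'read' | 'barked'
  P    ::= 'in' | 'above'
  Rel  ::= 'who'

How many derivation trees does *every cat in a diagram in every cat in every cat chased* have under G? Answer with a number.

5

Two of the 5 distinct bracketings:
[S [NP [NP [Det every] [N cat]] [PP [P in] [NP [NP [Det a] [N diagram]] [PP [P in] [NP [NP [Det every] [N cat]] [PP [P in] [NP [Det every] [N cat]]]]]]]] [VP [V chased]]]
[S [NP [NP [Det every] [N cat]] [PP [P in] [NP [NP [NP [Det a] [N diagram]] [PP [P in] [NP [Det every] [N cat]]]] [PP [P in] [NP [Det every] [N cat]]]]]] [VP [V chased]]]
The trees differ in how a recursive rule is bracketed over the same span.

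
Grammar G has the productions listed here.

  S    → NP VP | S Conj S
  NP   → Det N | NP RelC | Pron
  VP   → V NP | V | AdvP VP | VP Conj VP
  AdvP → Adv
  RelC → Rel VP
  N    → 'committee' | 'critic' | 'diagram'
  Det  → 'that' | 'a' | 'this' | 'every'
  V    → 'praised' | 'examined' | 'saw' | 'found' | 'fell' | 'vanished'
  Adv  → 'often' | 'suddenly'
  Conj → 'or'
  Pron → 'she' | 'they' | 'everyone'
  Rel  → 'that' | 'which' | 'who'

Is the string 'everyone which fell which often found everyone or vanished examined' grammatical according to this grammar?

Grammatical

[S [NP [NP [NP [Pron everyone]] [RelC [Rel which] [VP [V fell]]]] [RelC [Rel which] [VP [AdvP [Adv often]] [VP [VP [V found] [NP [Pron everyone]]] [Conj or] [VP [V vanished]]]]]] [VP [V examined]]]
Each bracket corresponds to one application of a listed rule, so the string is derivable from S.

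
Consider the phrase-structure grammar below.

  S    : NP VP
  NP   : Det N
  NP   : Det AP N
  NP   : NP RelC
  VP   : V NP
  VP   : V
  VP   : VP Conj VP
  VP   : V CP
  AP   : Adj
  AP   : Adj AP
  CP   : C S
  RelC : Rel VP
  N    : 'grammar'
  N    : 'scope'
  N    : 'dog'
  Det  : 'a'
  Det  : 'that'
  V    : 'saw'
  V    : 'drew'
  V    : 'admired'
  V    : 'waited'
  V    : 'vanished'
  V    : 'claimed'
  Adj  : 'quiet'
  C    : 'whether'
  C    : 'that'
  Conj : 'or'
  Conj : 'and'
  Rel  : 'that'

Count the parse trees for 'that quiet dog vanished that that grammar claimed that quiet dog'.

[S [NP [Det that] [AP [Adj quiet]] [N dog]] [VP [V vanished] [CP [C that] [S [NP [Det that] [N grammar]] [VP [V claimed] [NP [Det that] [AP [Adj quiet]] [N dog]]]]]]]
No rule offers an alternative attachment or grouping for any span, so this is the only derivation.

1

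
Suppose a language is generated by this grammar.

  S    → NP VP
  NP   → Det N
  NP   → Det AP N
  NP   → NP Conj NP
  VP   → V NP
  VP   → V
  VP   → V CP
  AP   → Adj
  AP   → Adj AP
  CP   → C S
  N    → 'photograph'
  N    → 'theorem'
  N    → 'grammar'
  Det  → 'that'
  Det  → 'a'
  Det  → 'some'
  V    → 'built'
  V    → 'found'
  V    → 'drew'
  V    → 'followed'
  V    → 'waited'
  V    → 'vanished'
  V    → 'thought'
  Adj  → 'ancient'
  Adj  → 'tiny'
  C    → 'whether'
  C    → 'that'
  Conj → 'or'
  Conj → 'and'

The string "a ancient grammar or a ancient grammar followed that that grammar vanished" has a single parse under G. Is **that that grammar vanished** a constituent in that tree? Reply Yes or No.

[S [NP [NP [Det a] [AP [Adj ancient]] [N grammar]] [Conj or] [NP [Det a] [AP [Adj ancient]] [N grammar]]] [VP [V followed] [CP [C that] [S [NP [Det that] [N grammar]] [VP [V vanished]]]]]]
The words 'that that grammar vanished' are exhaustively dominated by a single CP node (built by CP → C S), so they form a constituent.

Yes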